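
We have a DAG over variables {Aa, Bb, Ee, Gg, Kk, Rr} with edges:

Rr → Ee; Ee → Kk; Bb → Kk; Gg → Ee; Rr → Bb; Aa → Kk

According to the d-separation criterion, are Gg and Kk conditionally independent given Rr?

No

There are 2 undirected paths between Gg and Kk; checking each against the conditioning set {Rr}:
Path 1: Gg → Ee ← Rr → Bb → Kk
  Ee is a collider here and neither Ee nor any of its descendants is conditioned on, so the collider stays closed — the path is blocked at Ee.
Path 2: Gg → Ee → Kk
  Ee is a chain and Ee is not conditioned on — no node blocks this path, so it is active.
At least one path is unblocked, so d-separation fails.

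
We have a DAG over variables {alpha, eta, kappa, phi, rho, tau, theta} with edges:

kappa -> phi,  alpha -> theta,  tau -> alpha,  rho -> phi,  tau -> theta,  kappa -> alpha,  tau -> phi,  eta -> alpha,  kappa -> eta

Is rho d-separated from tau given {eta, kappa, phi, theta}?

No

There are 5 undirected paths between rho and tau; checking each against the conditioning set {eta, kappa, phi, theta}:
Path 1: rho → phi ← tau
  phi is a collider and phi is conditioned on, which opens it — no node blocks this path, so it is active.
Path 2: rho → phi ← kappa → eta → alpha ← tau
  kappa is a fork here and kappa is conditioned on, so the path is blocked at kappa.
Path 3: rho → phi ← kappa → eta → alpha → theta ← tau
  kappa is a fork here and kappa is conditioned on, so the path is blocked at kappa.
Path 4: rho → phi ← kappa → alpha ← tau
  kappa is a fork here and kappa is conditioned on, so the path is blocked at kappa.
Path 5: rho → phi ← kappa → alpha → theta ← tau
  kappa is a fork here and kappa is conditioned on, so the path is blocked at kappa.
Since the path rho → phi ← tau is active, rho and tau are not d-separated given {eta, kappa, phi, theta}.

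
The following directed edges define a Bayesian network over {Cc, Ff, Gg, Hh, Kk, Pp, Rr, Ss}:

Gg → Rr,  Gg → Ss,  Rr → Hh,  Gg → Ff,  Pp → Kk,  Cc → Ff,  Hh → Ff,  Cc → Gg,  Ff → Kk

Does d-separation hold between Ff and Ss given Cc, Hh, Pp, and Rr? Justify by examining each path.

We examine all 3 paths between Ff and Ss:
Path 1: Ff ← Cc → Gg → Ss
  Cc is a fork here and Cc is conditioned on, so the path is blocked at Cc.
Path 2: Ff ← Hh ← Rr ← Gg → Ss
  Hh is a chain here and Hh is conditioned on, so the path is blocked at Hh.
Path 3: Ff ← Gg → Ss
  Gg is a fork and Gg is not conditioned on — no node blocks this path, so it is active.
Since the path Ff ← Gg → Ss is active, Ff and Ss are not d-separated given {Cc, Hh, Pp, Rr}.

No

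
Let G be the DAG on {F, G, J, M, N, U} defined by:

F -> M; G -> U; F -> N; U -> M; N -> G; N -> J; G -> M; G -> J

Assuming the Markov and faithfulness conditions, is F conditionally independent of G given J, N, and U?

Yes

We examine all 4 paths between F and G:
Path 1: F → N → G
  N is a chain here and N is conditioned on, so the path is blocked at N.
Path 2: F → N → J ← G
  N is a chain here and N is conditioned on, so the path is blocked at N.
Path 3: F → M ← G
  M is a collider here and neither M nor any of its descendants is conditioned on, so the collider stays closed — the path is blocked at M.
Path 4: F → M ← U ← G
  M is a collider here and neither M nor any of its descendants is conditioned on, so the collider stays closed — the path is blocked at M.
Since every path is blocked, d-separation holds.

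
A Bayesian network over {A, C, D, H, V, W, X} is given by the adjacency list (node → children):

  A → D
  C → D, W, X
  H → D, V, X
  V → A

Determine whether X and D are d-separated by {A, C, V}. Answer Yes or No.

No

Enumerating the 3 paths from X to D and testing each for blocking by {A, C, V}:
Path 1: X ← H → V → A → D
  V is a chain here and V is conditioned on, so the path is blocked at V.
Path 2: X ← H → D
  H is a fork and H is not conditioned on — no node blocks this path, so it is active.
Path 3: X ← C → D
  C is a fork here and C is conditioned on, so the path is blocked at C.
Because an active path exists, X and D are not d-separated.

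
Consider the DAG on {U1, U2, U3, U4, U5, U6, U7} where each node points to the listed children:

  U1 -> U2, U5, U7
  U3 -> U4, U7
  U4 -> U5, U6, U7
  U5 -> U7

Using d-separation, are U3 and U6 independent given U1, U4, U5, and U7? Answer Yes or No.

Yes — U3 and U6 are d-separated given {U1, U4, U5, U7}.

Enumerating the 4 paths from U3 to U6 and testing each for blocking by {U1, U4, U5, U7}:
  1. U3 → U4 → U6 — U4:chain[blocks] ⇒ blocked
  2. U3 → U7 ← U5 ← U4 → U6 — U7:collider[open]; U5:chain[blocks]; U4:fork[blocks] ⇒ blocked
  3. U3 → U7 ← U4 → U6 — U7:collider[open]; U4:fork[blocks] ⇒ blocked
  4. U3 → U7 ← U1 → U5 ← U4 → U6 — U7:collider[open]; U1:fork[blocks]; U5:collider[open]; U4:fork[blocks] ⇒ blocked
Every path is blocked, so U3 and U6 are d-separated given {U1, U4, U5, U7}.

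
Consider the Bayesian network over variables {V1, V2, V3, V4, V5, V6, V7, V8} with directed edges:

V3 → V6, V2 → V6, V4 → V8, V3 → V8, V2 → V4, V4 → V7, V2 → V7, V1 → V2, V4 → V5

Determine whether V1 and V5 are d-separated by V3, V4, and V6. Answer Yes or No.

Enumerating the 3 paths from V1 to V5 and testing each for blocking by {V3, V4, V6}:
Path 1: V1 → V2 → V6 ← V3 → V8 ← V4 → V5
  V3 is a fork here and V3 is conditioned on, so the path is blocked at V3.
Path 2: V1 → V2 → V7 ← V4 → V5
  V7 is a collider here and neither V7 nor any of its descendants is conditioned on, so the collider stays closed — the path is blocked at V7.
Path 3: V1 → V2 → V4 → V5
  V4 is a chain here and V4 is conditioned on, so the path is blocked at V4.
Every path is blocked, so V1 and V5 are d-separated given {V3, V4, V6}.

Yes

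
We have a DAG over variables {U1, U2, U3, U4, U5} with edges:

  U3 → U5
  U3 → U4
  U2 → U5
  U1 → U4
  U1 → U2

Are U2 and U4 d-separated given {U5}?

No

2 paths connect U2 and U4; each must be blocked for d-separation to hold:
Path 1: U2 → U5 ← U3 → U4
  U5 is a collider and U5 is conditioned on, which opens it; U3 is a fork and U3 is not conditioned on — no node blocks this path, so it is active.
Path 2: U2 ← U1 → U4
  U1 is a fork and U1 is not conditioned on — no node blocks this path, so it is active.
At least one path is unblocked, so d-separation fails.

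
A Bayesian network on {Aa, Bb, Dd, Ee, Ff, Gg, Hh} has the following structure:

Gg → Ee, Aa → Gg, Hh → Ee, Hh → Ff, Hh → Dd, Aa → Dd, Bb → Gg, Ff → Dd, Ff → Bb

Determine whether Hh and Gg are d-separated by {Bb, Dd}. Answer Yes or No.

No

There are 5 undirected paths between Hh and Gg; checking each against the conditioning set {Bb, Dd}:
  1. Hh → Ee ← Gg — Ee:collider[blocks] ⇒ blocked
  2. Hh → Ff → Bb → Gg — Ff:chain[open]; Bb:chain[blocks] ⇒ blocked
  3. Hh → Ff → Dd ← Aa → Gg — Ff:chain[open]; Dd:collider[open]; Aa:fork[open] ⇒ active
  4. Hh → Dd ← Aa → Gg — Dd:collider[open]; Aa:fork[open] ⇒ active
  5. Hh → Dd ← Ff → Bb → Gg — Dd:collider[open]; Ff:fork[open]; Bb:chain[blocks] ⇒ blocked
Since the path Hh → Ff → Dd ← Aa → Gg is active, Hh and Gg are not d-separated given {Bb, Dd}.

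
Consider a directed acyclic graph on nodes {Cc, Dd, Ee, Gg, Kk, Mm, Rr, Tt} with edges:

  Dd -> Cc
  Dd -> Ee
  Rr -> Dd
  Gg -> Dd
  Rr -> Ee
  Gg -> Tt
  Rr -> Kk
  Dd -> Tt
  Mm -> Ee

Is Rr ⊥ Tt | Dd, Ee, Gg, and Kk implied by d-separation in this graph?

We examine all 4 paths between Rr and Tt:
  1. Rr → Dd → Tt — Dd:chain[blocks] ⇒ blocked
  2. Rr → Dd ← Gg → Tt — Dd:collider[open]; Gg:fork[blocks] ⇒ blocked
  3. Rr → Ee ← Dd → Tt — Ee:collider[open]; Dd:fork[blocks] ⇒ blocked
  4. Rr → Ee ← Dd ← Gg → Tt — Ee:collider[open]; Dd:chain[blocks]; Gg:fork[blocks] ⇒ blocked
Every path is blocked, so Rr and Tt are d-separated given {Dd, Ee, Gg, Kk}.

Yes — Rr and Tt are d-separated given {Dd, Ee, Gg, Kk}.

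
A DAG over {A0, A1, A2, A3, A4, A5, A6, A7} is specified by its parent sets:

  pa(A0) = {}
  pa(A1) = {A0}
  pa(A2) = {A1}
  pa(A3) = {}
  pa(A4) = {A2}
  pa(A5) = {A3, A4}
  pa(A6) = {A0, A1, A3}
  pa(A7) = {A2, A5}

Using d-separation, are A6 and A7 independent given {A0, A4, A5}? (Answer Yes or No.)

6 paths connect A6 and A7; each must be blocked for d-separation to hold:
  1. A6 ← A3 → A5 ← A4 ← A2 → A7 — A3:fork[open]; A5:collider[open]; A4:chain[blocks]; A2:fork[open] ⇒ blocked
  2. A6 ← A3 → A5 → A7 — A3:fork[open]; A5:chain[blocks] ⇒ blocked
  3. A6 ← A0 → A1 → A2 → A4 → A5 → A7 — A0:fork[blocks]; A1:chain[open]; A2:chain[open]; A4:chain[blocks]; A5:chain[blocks] ⇒ blocked
  4. A6 ← A0 → A1 → A2 → A7 — A0:fork[blocks]; A1:chain[open]; A2:chain[open] ⇒ blocked
  5. A6 ← A1 → A2 → A4 → A5 → A7 — A1:fork[open]; A2:chain[open]; A4:chain[blocks]; A5:chain[blocks] ⇒ blocked
  6. A6 ← A1 → A2 → A7 — A1:fork[open]; A2:chain[open] ⇒ active
Since the path A6 ← A1 → A2 → A7 is active, A6 and A7 are not d-separated given {A0, A4, A5}.

No — A6 and A7 are not d-separated given {A0, A4, A5}.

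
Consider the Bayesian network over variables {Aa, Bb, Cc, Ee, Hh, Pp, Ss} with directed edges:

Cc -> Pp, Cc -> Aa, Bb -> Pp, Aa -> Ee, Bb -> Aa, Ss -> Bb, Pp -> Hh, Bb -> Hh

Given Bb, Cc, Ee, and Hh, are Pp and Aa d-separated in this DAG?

We examine all 3 paths between Pp and Aa:
  1. Pp → Hh ← Bb → Aa — Hh:collider[open]; Bb:fork[blocks] ⇒ blocked
  2. Pp ← Bb → Aa — Bb:fork[blocks] ⇒ blocked
  3. Pp ← Cc → Aa — Cc:fork[blocks] ⇒ blocked
Since every path is blocked, d-separation holds.

Yes — Pp and Aa are d-separated given {Bb, Cc, Ee, Hh}.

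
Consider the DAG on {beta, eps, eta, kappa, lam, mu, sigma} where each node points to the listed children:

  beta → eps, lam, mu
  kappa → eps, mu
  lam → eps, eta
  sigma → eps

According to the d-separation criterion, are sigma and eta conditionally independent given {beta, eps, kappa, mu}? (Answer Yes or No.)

No

3 paths connect sigma and eta; each must be blocked for d-separation to hold:
  1. sigma → eps ← lam → eta — eps:collider[open]; lam:fork[open] ⇒ active
  2. sigma → eps ← kappa → mu ← beta → lam → eta — eps:collider[open]; kappa:fork[blocks]; mu:collider[open]; beta:fork[blocks]; lam:chain[open] ⇒ blocked
  3. sigma → eps ← beta → lam → eta — eps:collider[open]; beta:fork[blocks]; lam:chain[open] ⇒ blocked
Since the path sigma → eps ← lam → eta is active, sigma and eta are not d-separated given {beta, eps, kappa, mu}.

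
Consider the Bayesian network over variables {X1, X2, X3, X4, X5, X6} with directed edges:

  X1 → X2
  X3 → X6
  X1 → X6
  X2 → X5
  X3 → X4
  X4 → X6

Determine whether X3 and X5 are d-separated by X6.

There are 2 undirected paths between X3 and X5; checking each against the conditioning set {X6}:
Path 1: X3 → X6 ← X1 → X2 → X5
  X6 is a collider and X6 is conditioned on, which opens it; X1 is a fork and X1 is not conditioned on; X2 is a chain and X2 is not conditioned on — no node blocks this path, so it is active.
Path 2: X3 → X4 → X6 ← X1 → X2 → X5
  X4 is a chain and X4 is not conditioned on; X6 is a collider and X6 is conditioned on, which opens it; X1 is a fork and X1 is not conditioned on; X2 is a chain and X2 is not conditioned on — no node blocks this path, so it is active.
Because an active path exists, X3 and X5 are not d-separated.

No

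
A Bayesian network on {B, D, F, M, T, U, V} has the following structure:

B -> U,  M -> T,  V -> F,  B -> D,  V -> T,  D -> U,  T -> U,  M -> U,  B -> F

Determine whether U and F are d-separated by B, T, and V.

Yes — U and F are d-separated given {B, T, V}.

Enumerating the 4 paths from U to F and testing each for blocking by {B, T, V}:
Path 1: U ← B → F
  B is a fork here and B is conditioned on, so the path is blocked at B.
Path 2: U ← D ← B → F
  B is a fork here and B is conditioned on, so the path is blocked at B.
Path 3: U ← T ← V → F
  T is a chain here and T is conditioned on, so the path is blocked at T.
Path 4: U ← M → T ← V → F
  V is a fork here and V is conditioned on, so the path is blocked at V.
All paths are blocked; U ⊥ F | {B, T, V} holds.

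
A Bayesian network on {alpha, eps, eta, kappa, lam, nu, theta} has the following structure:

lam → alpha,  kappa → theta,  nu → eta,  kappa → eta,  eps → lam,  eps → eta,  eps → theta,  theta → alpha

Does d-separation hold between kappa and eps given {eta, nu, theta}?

No — kappa and eps are not d-separated given {eta, nu, theta}.

3 paths connect kappa and eps; each must be blocked for d-separation to hold:
  1. kappa → theta ← eps — theta:collider[open] ⇒ active
  2. kappa → theta → alpha ← lam ← eps — theta:chain[blocks]; alpha:collider[blocks]; lam:chain[open] ⇒ blocked
  3. kappa → eta ← eps — eta:collider[open] ⇒ active
Because an active path exists, kappa and eps are not d-separated.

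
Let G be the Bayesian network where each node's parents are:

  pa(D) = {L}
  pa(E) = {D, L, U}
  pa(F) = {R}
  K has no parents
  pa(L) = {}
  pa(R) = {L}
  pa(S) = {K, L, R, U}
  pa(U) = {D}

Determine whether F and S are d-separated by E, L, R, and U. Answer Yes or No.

Yes

Enumerating the 6 paths from F to S and testing each for blocking by {E, L, R, U}:
Path 1: F ← R ← L → S
  R is a chain here and R is conditioned on, so the path is blocked at R.
Path 2: F ← R ← L → D → U → S
  R is a chain here and R is conditioned on, so the path is blocked at R.
Path 3: F ← R ← L → D → E ← U → S
  R is a chain here and R is conditioned on, so the path is blocked at R.
Path 4: F ← R ← L → E ← U → S
  R is a chain here and R is conditioned on, so the path is blocked at R.
Path 5: F ← R ← L → E ← D → U → S
  R is a chain here and R is conditioned on, so the path is blocked at R.
Path 6: F ← R → S
  R is a fork here and R is conditioned on, so the path is blocked at R.
All paths are blocked; F ⊥ S | {E, L, R, U} holds.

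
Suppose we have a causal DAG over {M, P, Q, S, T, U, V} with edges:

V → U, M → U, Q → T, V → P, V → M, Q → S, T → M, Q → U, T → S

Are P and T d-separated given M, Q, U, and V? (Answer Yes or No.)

Yes

There are 6 undirected paths between P and T; checking each against the conditioning set {M, Q, U, V}:
Path 1: P ← V → M → U ← Q → S ← T
  V is a fork here and V is conditioned on, so the path is blocked at V.
Path 2: P ← V → M → U ← Q → T
  V is a fork here and V is conditioned on, so the path is blocked at V.
Path 3: P ← V → M ← T
  V is a fork here and V is conditioned on, so the path is blocked at V.
Path 4: P ← V → U ← M ← T
  V is a fork here and V is conditioned on, so the path is blocked at V.
Path 5: P ← V → U ← Q → S ← T
  V is a fork here and V is conditioned on, so the path is blocked at V.
Path 6: P ← V → U ← Q → T
  V is a fork here and V is conditioned on, so the path is blocked at V.
Since every path is blocked, d-separation holds.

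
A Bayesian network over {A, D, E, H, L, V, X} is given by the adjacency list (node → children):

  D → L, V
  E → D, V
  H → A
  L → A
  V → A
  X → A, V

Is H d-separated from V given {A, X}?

No

4 paths connect H and V; each must be blocked for d-separation to hold:
  1. H → A ← X → V — A:collider[open]; X:fork[blocks] ⇒ blocked
  2. H → A ← L ← D ← E → V — A:collider[open]; L:chain[open]; D:chain[open]; E:fork[open] ⇒ active
  3. H → A ← L ← D → V — A:collider[open]; L:chain[open]; D:fork[open] ⇒ active
  4. H → A ← V — A:collider[open] ⇒ active
Because an active path exists, H and V are not d-separated.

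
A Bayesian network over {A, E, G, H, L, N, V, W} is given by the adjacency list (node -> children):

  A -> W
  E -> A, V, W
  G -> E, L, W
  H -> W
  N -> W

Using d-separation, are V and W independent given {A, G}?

We examine all 3 paths between V and W:
Path 1: V ← E → A → W
  A is a chain here and A is conditioned on, so the path is blocked at A.
Path 2: V ← E → W
  E is a fork and E is not conditioned on — no node blocks this path, so it is active.
Path 3: V ← E ← G → W
  G is a fork here and G is conditioned on, so the path is blocked at G.
Because an active path exists, V and W are not d-separated.

No — V and W are not d-separated given {A, G}.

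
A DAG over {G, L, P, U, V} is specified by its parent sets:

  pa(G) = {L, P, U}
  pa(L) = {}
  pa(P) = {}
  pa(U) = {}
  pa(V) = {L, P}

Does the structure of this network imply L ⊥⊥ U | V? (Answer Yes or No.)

Yes — L and U are d-separated given {V}.

2 paths connect L and U; each must be blocked for d-separation to hold:
Path 1: L → V ← P → G ← U
  G is a collider here and neither G nor any of its descendants is conditioned on, so the collider stays closed — the path is blocked at G.
Path 2: L → G ← U
  G is a collider here and neither G nor any of its descendants is conditioned on, so the collider stays closed — the path is blocked at G.
Since every path is blocked, d-separation holds.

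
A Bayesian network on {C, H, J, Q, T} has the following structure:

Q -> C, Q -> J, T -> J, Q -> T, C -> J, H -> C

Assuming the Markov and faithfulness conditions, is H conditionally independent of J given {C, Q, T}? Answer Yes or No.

Yes

3 paths connect H and J; each must be blocked for d-separation to hold:
Path 1: H → C → J
  C is a chain here and C is conditioned on, so the path is blocked at C.
Path 2: H → C ← Q → J
  Q is a fork here and Q is conditioned on, so the path is blocked at Q.
Path 3: H → C ← Q → T → J
  Q is a fork here and Q is conditioned on, so the path is blocked at Q.
All paths are blocked; H ⊥ J | {C, Q, T} holds.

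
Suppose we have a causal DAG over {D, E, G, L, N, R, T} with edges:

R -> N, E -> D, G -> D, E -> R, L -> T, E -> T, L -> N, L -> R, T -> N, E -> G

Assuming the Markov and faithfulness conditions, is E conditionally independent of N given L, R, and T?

6 paths connect E and N; each must be blocked for d-separation to hold:
  1. E → T → N — T:chain[blocks] ⇒ blocked
  2. E → T ← L → R → N — T:collider[open]; L:fork[blocks]; R:chain[blocks] ⇒ blocked
  3. E → T ← L → N — T:collider[open]; L:fork[blocks] ⇒ blocked
  4. E → R → N — R:chain[blocks] ⇒ blocked
  5. E → R ← L → T → N — R:collider[open]; L:fork[blocks]; T:chain[blocks] ⇒ blocked
  6. E → R ← L → N — R:collider[open]; L:fork[blocks] ⇒ blocked
All paths are blocked; E ⊥ N | {L, R, T} holds.

Yes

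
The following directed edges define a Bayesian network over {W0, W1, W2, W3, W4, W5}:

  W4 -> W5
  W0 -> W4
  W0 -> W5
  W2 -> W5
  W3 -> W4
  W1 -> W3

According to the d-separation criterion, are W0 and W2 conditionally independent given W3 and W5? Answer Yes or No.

Enumerating the 2 paths from W0 to W2 and testing each for blocking by {W3, W5}:
  1. W0 → W5 ← W2 — W5:collider[open] ⇒ active
  2. W0 → W4 → W5 ← W2 — W4:chain[open]; W5:collider[open] ⇒ active
Because an active path exists, W0 and W2 are not d-separated.

No — W0 and W2 are not d-separated given {W3, W5}.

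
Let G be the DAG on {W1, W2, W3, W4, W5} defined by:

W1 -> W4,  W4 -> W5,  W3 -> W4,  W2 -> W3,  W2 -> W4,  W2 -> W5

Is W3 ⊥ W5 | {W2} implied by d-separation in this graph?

Enumerating the 4 paths from W3 to W5 and testing each for blocking by {W2}:
Path 1: W3 ← W2 → W5
  W2 is a fork here and W2 is conditioned on, so the path is blocked at W2.
Path 2: W3 ← W2 → W4 → W5
  W2 is a fork here and W2 is conditioned on, so the path is blocked at W2.
Path 3: W3 → W4 ← W2 → W5
  W4 is a collider here and neither W4 nor any of its descendants is conditioned on, so the collider stays closed — the path is blocked at W4.
Path 4: W3 → W4 → W5
  W4 is a chain and W4 is not conditioned on — no node blocks this path, so it is active.
At least one path is unblocked, so d-separation fails.

No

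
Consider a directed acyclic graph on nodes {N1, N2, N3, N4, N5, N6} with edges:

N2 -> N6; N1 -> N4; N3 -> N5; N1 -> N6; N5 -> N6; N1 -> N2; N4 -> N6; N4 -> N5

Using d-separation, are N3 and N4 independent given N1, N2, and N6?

We examine all 4 paths between N3 and N4:
  1. N3 → N5 ← N4 — N5:collider[open] ⇒ active
  2. N3 → N5 → N6 ← N4 — N5:chain[open]; N6:collider[open] ⇒ active
  3. N3 → N5 → N6 ← N2 ← N1 → N4 — N5:chain[open]; N6:collider[open]; N2:chain[blocks]; N1:fork[blocks] ⇒ blocked
  4. N3 → N5 → N6 ← N1 → N4 — N5:chain[open]; N6:collider[open]; N1:fork[blocks] ⇒ blocked
Since the path N3 → N5 ← N4 is active, N3 and N4 are not d-separated given {N1, N2, N6}.

No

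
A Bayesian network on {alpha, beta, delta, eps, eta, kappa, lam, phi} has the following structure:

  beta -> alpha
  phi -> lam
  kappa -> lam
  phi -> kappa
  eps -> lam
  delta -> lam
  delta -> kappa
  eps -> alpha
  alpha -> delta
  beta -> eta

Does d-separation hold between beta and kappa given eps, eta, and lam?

We examine all 6 paths between beta and kappa:
  1. beta → alpha ← eps → lam ← kappa — alpha:collider[open]; eps:fork[blocks]; lam:collider[open] ⇒ blocked
  2. beta → alpha ← eps → lam ← phi → kappa — alpha:collider[open]; eps:fork[blocks]; lam:collider[open]; phi:fork[open] ⇒ blocked
  3. beta → alpha ← eps → lam ← delta → kappa — alpha:collider[open]; eps:fork[blocks]; lam:collider[open]; delta:fork[open] ⇒ blocked
  4. beta → alpha → delta → kappa — alpha:chain[open]; delta:chain[open] ⇒ active
  5. beta → alpha → delta → lam ← kappa — alpha:chain[open]; delta:chain[open]; lam:collider[open] ⇒ active
  6. beta → alpha → delta → lam ← phi → kappa — alpha:chain[open]; delta:chain[open]; lam:collider[open]; phi:fork[open] ⇒ active
Because an active path exists, beta and kappa are not d-separated.

No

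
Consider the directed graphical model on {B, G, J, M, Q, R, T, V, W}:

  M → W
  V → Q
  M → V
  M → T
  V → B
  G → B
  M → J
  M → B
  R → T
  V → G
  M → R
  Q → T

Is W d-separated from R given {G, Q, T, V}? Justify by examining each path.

No

Enumerating the 5 paths from W to R and testing each for blocking by {G, Q, T, V}:
Path 1: W ← M → T ← R
  M is a fork and M is not conditioned on; T is a collider and T is conditioned on, which opens it — no node blocks this path, so it is active.
Path 2: W ← M → V → Q → T ← R
  V is a chain here and V is conditioned on, so the path is blocked at V.
Path 3: W ← M → B ← V → Q → T ← R
  B is a collider here and neither B nor any of its descendants is conditioned on, so the collider stays closed — the path is blocked at B.
Path 4: W ← M → B ← G ← V → Q → T ← R
  B is a collider here and neither B nor any of its descendants is conditioned on, so the collider stays closed — the path is blocked at B.
Path 5: W ← M → R
  M is a fork and M is not conditioned on — no node blocks this path, so it is active.
Since the path W ← M → T ← R is active, W and R are not d-separated given {G, Q, T, V}.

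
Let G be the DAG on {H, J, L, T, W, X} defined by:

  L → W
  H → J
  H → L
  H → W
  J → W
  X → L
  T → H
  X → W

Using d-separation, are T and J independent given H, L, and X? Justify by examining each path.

Enumerating the 4 paths from T to J and testing each for blocking by {H, L, X}:
  1. T → H → L ← X → W ← J — H:chain[blocks]; L:collider[open]; X:fork[blocks]; W:collider[blocks] ⇒ blocked
  2. T → H → L → W ← J — H:chain[blocks]; L:chain[blocks]; W:collider[blocks] ⇒ blocked
  3. T → H → J — H:chain[blocks] ⇒ blocked
  4. T → H → W ← J — H:chain[blocks]; W:collider[blocks] ⇒ blocked
Every path is blocked, so T and J are d-separated given {H, L, X}.

Yes — T and J are d-separated given {H, L, X}.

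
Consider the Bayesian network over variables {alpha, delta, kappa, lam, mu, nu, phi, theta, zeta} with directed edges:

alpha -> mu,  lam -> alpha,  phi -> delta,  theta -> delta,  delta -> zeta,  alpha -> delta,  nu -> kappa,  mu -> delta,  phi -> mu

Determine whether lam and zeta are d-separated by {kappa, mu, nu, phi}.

Enumerating the 3 paths from lam to zeta and testing each for blocking by {kappa, mu, nu, phi}:
Path 1: lam → alpha → delta → zeta
  alpha is a chain and alpha is not conditioned on; delta is a chain and delta is not conditioned on — no node blocks this path, so it is active.
Path 2: lam → alpha → mu ← phi → delta → zeta
  phi is a fork here and phi is conditioned on, so the path is blocked at phi.
Path 3: lam → alpha → mu → delta → zeta
  mu is a chain here and mu is conditioned on, so the path is blocked at mu.
Because an active path exists, lam and zeta are not d-separated.

No — lam and zeta are not d-separated given {kappa, mu, nu, phi}.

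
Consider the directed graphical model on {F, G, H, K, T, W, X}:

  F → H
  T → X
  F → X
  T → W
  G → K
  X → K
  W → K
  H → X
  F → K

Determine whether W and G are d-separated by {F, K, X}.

No

We examine all 4 paths between W and G:
  1. W → K ← G — K:collider[open] ⇒ active
  2. W ← T → X → K ← G — T:fork[open]; X:chain[blocks]; K:collider[open] ⇒ blocked
  3. W ← T → X ← H ← F → K ← G — T:fork[open]; X:collider[open]; H:chain[open]; F:fork[blocks]; K:collider[open] ⇒ blocked
  4. W ← T → X ← F → K ← G — T:fork[open]; X:collider[open]; F:fork[blocks]; K:collider[open] ⇒ blocked
Because an active path exists, W and G are not d-separated.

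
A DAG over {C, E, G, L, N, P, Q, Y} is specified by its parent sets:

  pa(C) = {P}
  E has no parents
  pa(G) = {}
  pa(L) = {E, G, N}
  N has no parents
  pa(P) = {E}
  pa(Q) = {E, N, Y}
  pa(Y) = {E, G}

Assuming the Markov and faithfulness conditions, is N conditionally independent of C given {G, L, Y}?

We examine all 6 paths between N and C:
  1. N → Q ← E → P → C — Q:collider[blocks]; E:fork[open]; P:chain[open] ⇒ blocked
  2. N → Q ← Y ← E → P → C — Q:collider[blocks]; Y:chain[blocks]; E:fork[open]; P:chain[open] ⇒ blocked
  3. N → Q ← Y ← G → L ← E → P → C — Q:collider[blocks]; Y:chain[blocks]; G:fork[blocks]; L:collider[open]; E:fork[open]; P:chain[open] ⇒ blocked
  4. N → L ← E → P → C — L:collider[open]; E:fork[open]; P:chain[open] ⇒ active
  5. N → L ← G → Y ← E → P → C — L:collider[open]; G:fork[blocks]; Y:collider[open]; E:fork[open]; P:chain[open] ⇒ blocked
  6. N → L ← G → Y → Q ← E → P → C — L:collider[open]; G:fork[blocks]; Y:chain[blocks]; Q:collider[blocks]; E:fork[open]; P:chain[open] ⇒ blocked
Because an active path exists, N and C are not d-separated.

No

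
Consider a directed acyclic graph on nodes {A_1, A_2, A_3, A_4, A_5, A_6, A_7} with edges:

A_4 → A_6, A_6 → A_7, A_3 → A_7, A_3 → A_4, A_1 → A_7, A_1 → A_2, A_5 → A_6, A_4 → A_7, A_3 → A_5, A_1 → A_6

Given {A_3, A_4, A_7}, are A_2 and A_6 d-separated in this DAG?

No

Enumerating the 6 paths from A_2 to A_6 and testing each for blocking by {A_3, A_4, A_7}:
  1. A_2 ← A_1 → A_7 ← A_6 — A_1:fork[open]; A_7:collider[open] ⇒ active
  2. A_2 ← A_1 → A_7 ← A_4 → A_6 — A_1:fork[open]; A_7:collider[open]; A_4:fork[blocks] ⇒ blocked
  3. A_2 ← A_1 → A_7 ← A_4 ← A_3 → A_5 → A_6 — A_1:fork[open]; A_7:collider[open]; A_4:chain[blocks]; A_3:fork[blocks]; A_5:chain[open] ⇒ blocked
  4. A_2 ← A_1 → A_7 ← A_3 → A_4 → A_6 — A_1:fork[open]; A_7:collider[open]; A_3:fork[blocks]; A_4:chain[blocks] ⇒ blocked
  5. A_2 ← A_1 → A_7 ← A_3 → A_5 → A_6 — A_1:fork[open]; A_7:collider[open]; A_3:fork[blocks]; A_5:chain[open] ⇒ blocked
  6. A_2 ← A_1 → A_6 — A_1:fork[open] ⇒ active
At least one path is unblocked, so d-separation fails.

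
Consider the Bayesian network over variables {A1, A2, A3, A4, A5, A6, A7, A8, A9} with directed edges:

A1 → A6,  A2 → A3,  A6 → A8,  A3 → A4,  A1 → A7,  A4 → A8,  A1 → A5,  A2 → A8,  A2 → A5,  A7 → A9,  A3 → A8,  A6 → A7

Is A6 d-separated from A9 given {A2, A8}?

5 paths connect A6 and A9; each must be blocked for d-separation to hold:
Path 1: A6 → A7 → A9
  A7 is a chain and A7 is not conditioned on — no node blocks this path, so it is active.
Path 2: A6 → A8 ← A4 ← A3 ← A2 → A5 ← A1 → A7 → A9
  A2 is a fork here and A2 is conditioned on, so the path is blocked at A2.
Path 3: A6 → A8 ← A3 ← A2 → A5 ← A1 → A7 → A9
  A2 is a fork here and A2 is conditioned on, so the path is blocked at A2.
Path 4: A6 → A8 ← A2 → A5 ← A1 → A7 → A9
  A2 is a fork here and A2 is conditioned on, so the path is blocked at A2.
Path 5: A6 ← A1 → A7 → A9
  A1 is a fork and A1 is not conditioned on; A7 is a chain and A7 is not conditioned on — no node blocks this path, so it is active.
At least one path is unblocked, so d-separation fails.

No — A6 and A9 are not d-separated given {A2, A8}.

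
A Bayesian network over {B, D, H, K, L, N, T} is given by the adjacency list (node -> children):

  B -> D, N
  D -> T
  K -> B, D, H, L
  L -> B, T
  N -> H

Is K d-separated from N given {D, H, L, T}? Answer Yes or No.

No

We examine all 6 paths between K and N:
  1. K → D ← B → N — D:collider[open]; B:fork[open] ⇒ active
  2. K → D → T ← L → B → N — D:chain[blocks]; T:collider[open]; L:fork[blocks]; B:chain[open] ⇒ blocked
  3. K → L → B → N — L:chain[blocks]; B:chain[open] ⇒ blocked
  4. K → L → T ← D ← B → N — L:chain[blocks]; T:collider[open]; D:chain[blocks]; B:fork[open] ⇒ blocked
  5. K → B → N — B:chain[open] ⇒ active
  6. K → H ← N — H:collider[open] ⇒ active
Because an active path exists, K and N are not d-separated.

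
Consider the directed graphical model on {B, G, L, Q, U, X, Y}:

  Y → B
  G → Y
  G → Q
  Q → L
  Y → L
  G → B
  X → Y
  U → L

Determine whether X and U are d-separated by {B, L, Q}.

3 paths connect X and U; each must be blocked for d-separation to hold:
  1. X → Y → B ← G → Q → L ← U — Y:chain[open]; B:collider[open]; G:fork[open]; Q:chain[blocks]; L:collider[open] ⇒ blocked
  2. X → Y → L ← U — Y:chain[open]; L:collider[open] ⇒ active
  3. X → Y ← G → Q → L ← U — Y:collider[open]; G:fork[open]; Q:chain[blocks]; L:collider[open] ⇒ blocked
Since the path X → Y → L ← U is active, X and U are not d-separated given {B, L, Q}.

No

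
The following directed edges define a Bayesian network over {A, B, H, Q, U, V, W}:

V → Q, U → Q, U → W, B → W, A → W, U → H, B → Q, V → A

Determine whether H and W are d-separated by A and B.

Enumerating the 3 paths from H to W and testing each for blocking by {A, B}:
Path 1: H ← U → Q ← V → A → W
  Q is a collider here and neither Q nor any of its descendants is conditioned on, so the collider stays closed — the path is blocked at Q.
Path 2: H ← U → Q ← B → W
  Q is a collider here and neither Q nor any of its descendants is conditioned on, so the collider stays closed — the path is blocked at Q.
Path 3: H ← U → W
  U is a fork and U is not conditioned on — no node blocks this path, so it is active.
At least one path is unblocked, so d-separation fails.

No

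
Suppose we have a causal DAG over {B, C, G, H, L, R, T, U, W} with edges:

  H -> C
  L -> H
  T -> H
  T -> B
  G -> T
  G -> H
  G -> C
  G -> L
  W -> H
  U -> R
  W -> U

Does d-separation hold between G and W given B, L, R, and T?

There are 4 undirected paths between G and W; checking each against the conditioning set {B, L, R, T}:
Path 1: G → L → H ← W
  L is a chain here and L is conditioned on, so the path is blocked at L.
Path 2: G → T → H ← W
  T is a chain here and T is conditioned on, so the path is blocked at T.
Path 3: G → C ← H ← W
  C is a collider here and neither C nor any of its descendants is conditioned on, so the collider stays closed — the path is blocked at C.
Path 4: G → H ← W
  H is a collider here and neither H nor any of its descendants is conditioned on, so the collider stays closed — the path is blocked at H.
Every path is blocked, so G and W are d-separated given {B, L, R, T}.

Yes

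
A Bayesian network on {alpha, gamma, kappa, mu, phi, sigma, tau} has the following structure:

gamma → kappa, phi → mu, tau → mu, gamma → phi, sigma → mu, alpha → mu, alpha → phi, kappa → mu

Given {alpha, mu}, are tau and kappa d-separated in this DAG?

No — tau and kappa are not d-separated given {alpha, mu}.

3 paths connect tau and kappa; each must be blocked for d-separation to hold:
  1. tau → mu ← alpha → phi ← gamma → kappa — mu:collider[open]; alpha:fork[blocks]; phi:collider[open]; gamma:fork[open] ⇒ blocked
  2. tau → mu ← phi ← gamma → kappa — mu:collider[open]; phi:chain[open]; gamma:fork[open] ⇒ active
  3. tau → mu ← kappa — mu:collider[open] ⇒ active
Because an active path exists, tau and kappa are not d-separated.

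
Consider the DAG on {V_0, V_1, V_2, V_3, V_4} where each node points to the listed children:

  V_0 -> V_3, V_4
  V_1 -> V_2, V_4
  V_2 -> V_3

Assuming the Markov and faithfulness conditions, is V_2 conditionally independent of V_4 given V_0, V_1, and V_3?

Yes

We examine all 2 paths between V_2 and V_4:
Path 1: V_2 → V_3 ← V_0 → V_4
  V_0 is a fork here and V_0 is conditioned on, so the path is blocked at V_0.
Path 2: V_2 ← V_1 → V_4
  V_1 is a fork here and V_1 is conditioned on, so the path is blocked at V_1.
Every path is blocked, so V_2 and V_4 are d-separated given {V_0, V_1, V_3}.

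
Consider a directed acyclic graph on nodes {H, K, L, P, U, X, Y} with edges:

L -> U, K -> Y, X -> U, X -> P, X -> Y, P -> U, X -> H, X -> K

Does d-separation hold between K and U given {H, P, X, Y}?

4 paths connect K and U; each must be blocked for d-separation to hold:
  1. K ← X → P → U — X:fork[blocks]; P:chain[blocks] ⇒ blocked
  2. K ← X → U — X:fork[blocks] ⇒ blocked
  3. K → Y ← X → P → U — Y:collider[open]; X:fork[blocks]; P:chain[blocks] ⇒ blocked
  4. K → Y ← X → U — Y:collider[open]; X:fork[blocks] ⇒ blocked
Every path is blocked, so K and U are d-separated given {H, P, X, Y}.

Yes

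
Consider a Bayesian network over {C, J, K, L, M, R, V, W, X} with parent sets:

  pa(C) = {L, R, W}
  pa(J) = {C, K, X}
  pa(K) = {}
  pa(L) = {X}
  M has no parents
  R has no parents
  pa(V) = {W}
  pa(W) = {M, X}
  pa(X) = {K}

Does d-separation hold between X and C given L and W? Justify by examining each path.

Enumerating the 4 paths from X to C and testing each for blocking by {L, W}:
  1. X → W → C — W:chain[blocks] ⇒ blocked
  2. X → L → C — L:chain[blocks] ⇒ blocked
  3. X → J ← C — J:collider[blocks] ⇒ blocked
  4. X ← K → J ← C — K:fork[open]; J:collider[blocks] ⇒ blocked
Since every path is blocked, d-separation holds.

Yes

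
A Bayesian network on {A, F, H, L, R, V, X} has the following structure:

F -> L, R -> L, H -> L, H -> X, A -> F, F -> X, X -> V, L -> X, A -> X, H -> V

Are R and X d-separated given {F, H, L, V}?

We examine all 5 paths between R and X:
Path 1: R → L → X
  L is a chain here and L is conditioned on, so the path is blocked at L.
Path 2: R → L ← H → V ← X
  H is a fork here and H is conditioned on, so the path is blocked at H.
Path 3: R → L ← H → X
  H is a fork here and H is conditioned on, so the path is blocked at H.
Path 4: R → L ← F ← A → X
  F is a chain here and F is conditioned on, so the path is blocked at F.
Path 5: R → L ← F → X
  F is a fork here and F is conditioned on, so the path is blocked at F.
All paths are blocked; R ⊥ X | {F, H, L, V} holds.

Yes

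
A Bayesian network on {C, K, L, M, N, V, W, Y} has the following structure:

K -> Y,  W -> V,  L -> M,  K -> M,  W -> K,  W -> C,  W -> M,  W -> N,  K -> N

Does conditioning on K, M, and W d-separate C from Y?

We examine all 3 paths between C and Y:
Path 1: C ← W → M ← K → Y
  W is a fork here and W is conditioned on, so the path is blocked at W.
Path 2: C ← W → N ← K → Y
  W is a fork here and W is conditioned on, so the path is blocked at W.
Path 3: C ← W → K → Y
  W is a fork here and W is conditioned on, so the path is blocked at W.
Every path is blocked, so C and Y are d-separated given {K, M, W}.

Yes — C and Y are d-separated given {K, M, W}.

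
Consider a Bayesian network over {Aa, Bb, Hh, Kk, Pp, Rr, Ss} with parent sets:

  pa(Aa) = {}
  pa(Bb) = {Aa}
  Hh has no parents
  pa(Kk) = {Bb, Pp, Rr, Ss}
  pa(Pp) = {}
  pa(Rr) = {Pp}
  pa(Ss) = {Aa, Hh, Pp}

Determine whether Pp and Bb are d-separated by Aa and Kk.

Enumerating the 6 paths from Pp to Bb and testing each for blocking by {Aa, Kk}:
Path 1: Pp → Kk ← Bb
  Kk is a collider and Kk is conditioned on, which opens it — no node blocks this path, so it is active.
Path 2: Pp → Kk ← Ss ← Aa → Bb
  Aa is a fork here and Aa is conditioned on, so the path is blocked at Aa.
Path 3: Pp → Rr → Kk ← Bb
  Rr is a chain and Rr is not conditioned on; Kk is a collider and Kk is conditioned on, which opens it — no node blocks this path, so it is active.
Path 4: Pp → Rr → Kk ← Ss ← Aa → Bb
  Aa is a fork here and Aa is conditioned on, so the path is blocked at Aa.
Path 5: Pp → Ss → Kk ← Bb
  Ss is a chain and Ss is not conditioned on; Kk is a collider and Kk is conditioned on, which opens it — no node blocks this path, so it is active.
Path 6: Pp → Ss ← Aa → Bb
  Aa is a fork here and Aa is conditioned on, so the path is blocked at Aa.
At least one path is unblocked, so d-separation fails.

No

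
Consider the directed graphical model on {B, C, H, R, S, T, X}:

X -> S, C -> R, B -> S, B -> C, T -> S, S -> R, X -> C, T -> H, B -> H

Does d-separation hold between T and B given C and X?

There are 4 undirected paths between T and B; checking each against the conditioning set {C, X}:
  1. T → H ← B — H:collider[blocks] ⇒ blocked
  2. T → S → R ← C ← B — S:chain[open]; R:collider[blocks]; C:chain[blocks] ⇒ blocked
  3. T → S ← B — S:collider[blocks] ⇒ blocked
  4. T → S ← X → C ← B — S:collider[blocks]; X:fork[blocks]; C:collider[open] ⇒ blocked
Every path is blocked, so T and B are d-separated given {C, X}.

Yes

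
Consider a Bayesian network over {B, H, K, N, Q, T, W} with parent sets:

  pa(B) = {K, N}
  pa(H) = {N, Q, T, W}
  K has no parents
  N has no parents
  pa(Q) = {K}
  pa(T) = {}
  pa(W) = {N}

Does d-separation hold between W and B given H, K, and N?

Yes

There are 4 undirected paths between W and B; checking each against the conditioning set {H, K, N}:
Path 1: W ← N → B
  N is a fork here and N is conditioned on, so the path is blocked at N.
Path 2: W ← N → H ← Q ← K → B
  N is a fork here and N is conditioned on, so the path is blocked at N.
Path 3: W → H ← Q ← K → B
  K is a fork here and K is conditioned on, so the path is blocked at K.
Path 4: W → H ← N → B
  N is a fork here and N is conditioned on, so the path is blocked at N.
Since every path is blocked, d-separation holds.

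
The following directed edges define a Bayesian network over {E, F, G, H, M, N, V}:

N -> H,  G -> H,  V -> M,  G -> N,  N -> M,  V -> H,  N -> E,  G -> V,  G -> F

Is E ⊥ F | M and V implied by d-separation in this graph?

We examine all 5 paths between E and F:
Path 1: E ← N ← G → F
  N is a chain and N is not conditioned on; G is a fork and G is not conditioned on — no node blocks this path, so it is active.
Path 2: E ← N → M ← V ← G → F
  V is a chain here and V is conditioned on, so the path is blocked at V.
Path 3: E ← N → M ← V → H ← G → F
  V is a fork here and V is conditioned on, so the path is blocked at V.
Path 4: E ← N → H ← V ← G → F
  H is a collider here and neither H nor any of its descendants is conditioned on, so the collider stays closed — the path is blocked at H.
Path 5: E ← N → H ← G → F
  H is a collider here and neither H nor any of its descendants is conditioned on, so the collider stays closed — the path is blocked at H.
Since the path E ← N ← G → F is active, E and F are not d-separated given {M, V}.

No — E and F are not d-separated given {M, V}.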